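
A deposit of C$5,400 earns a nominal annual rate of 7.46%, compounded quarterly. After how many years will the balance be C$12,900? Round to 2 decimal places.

Periodic rate i = 0.0746/4 = 0.01865.
(1+i)^n = 12900/5400 = 2.38889, so n = ln 2.38889 / ln 1.01865 = 47.1273 quarters
= 47.1273/4 years

11.78 years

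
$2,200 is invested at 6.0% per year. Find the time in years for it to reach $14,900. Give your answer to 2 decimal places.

n = ln(14900/2200) / ln(1+0.06) = ln(6.77273) / 0.058269 = 32.8289 years

32.83 years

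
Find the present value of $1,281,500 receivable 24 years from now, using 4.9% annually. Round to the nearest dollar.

PV = 1,281,500 / (1 + 0.049)^24 = 1,281,500 / 3.152185 = 406,543.3803

$406,543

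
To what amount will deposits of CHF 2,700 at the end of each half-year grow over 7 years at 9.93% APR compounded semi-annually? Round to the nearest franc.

CHF 52,788

With 2 periods per year: i = 0.04965, n = 14.
FV = 2700 × [(1+0.04965)^14 − 1] / 0.04965 = 2700 × 19.551096 = 52,787.9589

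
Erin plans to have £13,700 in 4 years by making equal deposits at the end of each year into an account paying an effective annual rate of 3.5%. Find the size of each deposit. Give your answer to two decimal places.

£3,250.34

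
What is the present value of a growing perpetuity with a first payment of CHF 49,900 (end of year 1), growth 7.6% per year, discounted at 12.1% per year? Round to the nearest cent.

CHF 1,108,888.89

PV = D₁/(r − g) = 49900/(0.121 − 0.076) = 1,108,888.8889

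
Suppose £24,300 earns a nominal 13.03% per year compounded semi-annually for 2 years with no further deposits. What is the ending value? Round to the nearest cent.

Periodic rate i = 0.1303/2 = 0.06515; n = 2 × 2 = 4 periods.
FV = 24,300 × (1 + 0.06515)^4 = 31,278.7479

£31,278.75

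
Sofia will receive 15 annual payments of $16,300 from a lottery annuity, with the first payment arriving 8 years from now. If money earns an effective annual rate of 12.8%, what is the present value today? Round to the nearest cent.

$45,805.56

Value one period before first payment (t=7): 16300 × [1 − (1+0.128)^(−15)] / 0.128 = 16300 × 6.529716 = 106,434.3707
PV₀ = 106,434.3707 / (1+0.128)^7 = 106,434.3707 / 2.323612 = 45,805.5602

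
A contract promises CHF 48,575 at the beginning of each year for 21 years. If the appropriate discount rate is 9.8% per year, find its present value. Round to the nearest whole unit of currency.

PV = 48575 × [1 − (1+0.098)^(−21)] / 0.098 × (1+i) = 48575 × 9.631087 = 467,830.0719
(Beginning-of-period payments → annuity-due factor ×(1+i).)

CHF 467,830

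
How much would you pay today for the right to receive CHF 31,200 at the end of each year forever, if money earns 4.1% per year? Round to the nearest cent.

CHF 760,975.61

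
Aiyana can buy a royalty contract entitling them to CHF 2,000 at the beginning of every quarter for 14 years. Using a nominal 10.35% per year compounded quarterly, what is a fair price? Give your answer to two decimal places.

CHF 60,329.59

i = 0.1035/4 = 0.025875 per quarter; n = 14·4 = 56.
PV = PMT · [1 − (1+i)^(−n)] / i × (1+i) = 2000 · 30.164794 = 60,329.5883
Payments are at the start of each period, so multiply by (1+i).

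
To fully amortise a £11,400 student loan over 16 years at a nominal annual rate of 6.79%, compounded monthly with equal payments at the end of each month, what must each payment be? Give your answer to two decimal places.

£97.51

i = 0.0679/12 = 0.00565833 per month; n = 16·12 = 192.
Annuity-PV factor = 116.913602; PMT = 11400 / 116.913602 = 97.5079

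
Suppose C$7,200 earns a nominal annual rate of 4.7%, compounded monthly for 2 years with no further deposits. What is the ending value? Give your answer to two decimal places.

C$7,908.18

Periodic rate i = 0.047/12 = 0.00391667; n = 2 × 12 = 24 periods.
FV = PV·(1+i)^n = 7,200 × 1.098358 = 7,908.1781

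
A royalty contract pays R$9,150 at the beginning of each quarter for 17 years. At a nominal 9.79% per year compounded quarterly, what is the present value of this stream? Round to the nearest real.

i = 0.0979/4 = 0.024475 per quarter; n = 17·4 = 68.
PV = PMT · [1 − (1+i)^(−n)] / i × (1+i) = 9150 · 33.772910 = 309,022.1255
Payments are at the start of each period, so multiply by (1+i).

R$309,022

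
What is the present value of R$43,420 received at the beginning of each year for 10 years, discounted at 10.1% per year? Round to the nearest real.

R$292,486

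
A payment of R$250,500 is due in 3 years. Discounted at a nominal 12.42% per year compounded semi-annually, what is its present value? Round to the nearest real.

R$174,508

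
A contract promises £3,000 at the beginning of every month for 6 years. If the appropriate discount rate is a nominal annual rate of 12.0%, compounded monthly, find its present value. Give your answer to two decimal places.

With 12 periods per year: i = 0.01, n = 72.
PV = 3000 × [1 − (1+0.01)^(−72)] / 0.01 × (1+i) = 3000 × 51.661895 = 154,985.6862
Payments are at the start of each period, so multiply by (1+i).

£154,985.69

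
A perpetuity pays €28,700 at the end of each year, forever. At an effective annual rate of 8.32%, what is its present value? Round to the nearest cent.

PV = C/r = 28700/0.0832 = 344,951.9231

€344,951.92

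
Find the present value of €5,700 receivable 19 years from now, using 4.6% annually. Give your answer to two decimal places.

€2,425.34

Discount factor = (1+0.046)^(−19) = 0.425498; PV = 5,700 × 0.425498 = 2,425.3412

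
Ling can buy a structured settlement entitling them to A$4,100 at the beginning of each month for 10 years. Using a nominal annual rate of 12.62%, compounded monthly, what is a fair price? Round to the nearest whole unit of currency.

A$281,696

Periodic rate i = 0.1262/12 = 0.0105167; n = 10 × 12 = 120 periods.
Annuity factor a(120|0.0105167) × (1+i) = 68.706266; PV = 4100 × 68.706266 = 281,695.6911
(annuity-due: payments at period start, so ×(1+i).)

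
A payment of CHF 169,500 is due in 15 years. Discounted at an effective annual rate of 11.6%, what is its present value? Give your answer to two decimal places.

CHF 32,674.34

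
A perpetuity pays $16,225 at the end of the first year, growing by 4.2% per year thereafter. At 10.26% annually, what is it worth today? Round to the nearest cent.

$267,739.27

PV = PMT / (i − g) = 16225 / (0.1026 − 0.042) = 16225 / 0.060600 = 267,739.2739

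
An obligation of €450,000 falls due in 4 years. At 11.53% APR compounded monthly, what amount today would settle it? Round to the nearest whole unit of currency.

With 12 periods per year: i = 0.00960833, n = 48.
Discount factor = (1+0.00960833)^(−48) = 0.631916; PV = 450,000 × 0.631916 = 284,362.3125

€284,362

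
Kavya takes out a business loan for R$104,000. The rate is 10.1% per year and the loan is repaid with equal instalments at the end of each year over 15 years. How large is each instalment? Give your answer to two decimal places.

R$13,751.41

PMT = 104000 / ( [1 − (1+0.101)^(−15)] / 0.101 ) = 104000 / 7.562859 = 13,751.4132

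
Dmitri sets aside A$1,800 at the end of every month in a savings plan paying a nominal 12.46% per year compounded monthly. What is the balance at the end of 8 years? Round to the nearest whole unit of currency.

i = 0.1246/12 = 0.0103833 per month; n = 8·12 = 96.
FV = PMT · [(1+i)^n − 1] / i = 1800 · 163.310462 = 293,958.8310

A$293,959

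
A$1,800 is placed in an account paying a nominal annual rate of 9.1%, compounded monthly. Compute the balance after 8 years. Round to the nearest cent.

A$3,717.46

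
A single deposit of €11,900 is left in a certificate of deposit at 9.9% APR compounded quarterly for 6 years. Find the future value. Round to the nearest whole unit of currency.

€21,398

i = 0.099/4 = 0.02475 per quarter; n = 6·4 = 24.
FV = PV·(1+i)^n = 11,900 × 1.798168 = 21,398.1984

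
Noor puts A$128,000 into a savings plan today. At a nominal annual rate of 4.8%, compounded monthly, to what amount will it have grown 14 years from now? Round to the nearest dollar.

Periodic rate i = 0.048/12 = 0.004; n = 14 × 12 = 168 periods.
FV = 128,000 × (1 + 0.004)^168 = 250,307.4187

A$250,307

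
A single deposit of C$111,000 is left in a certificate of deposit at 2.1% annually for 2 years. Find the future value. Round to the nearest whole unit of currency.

C$115,711

111,000 × (1+0.021)^2 = 111,000 × 1.042441 = 115,710.9510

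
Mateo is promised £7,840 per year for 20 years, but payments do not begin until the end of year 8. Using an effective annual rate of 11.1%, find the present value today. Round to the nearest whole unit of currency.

PV at t=7 (ordinary 20-year annuity): 7840 × a(20|0.111) = 7840 × 7.911531 = 62,026.4027
Discount back 7 years: 62,026.4027 × (1+0.111)^(−7) = 62,026.4027 × 0.478632 = 29,687.8114

£29,688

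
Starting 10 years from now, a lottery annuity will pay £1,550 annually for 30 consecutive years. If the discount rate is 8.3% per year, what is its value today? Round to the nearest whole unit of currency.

£8,278

PV at t=9 (ordinary 30-year annuity): 1550 × a(30|0.083) = 1550 × 10.946480 = 16,967.0447
PV₀ = 16,967.0447 / (1+0.083)^9 = 16,967.0447 / 2.049539 = 8,278.4703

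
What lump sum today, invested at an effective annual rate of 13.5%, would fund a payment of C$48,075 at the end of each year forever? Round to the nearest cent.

C$356,111.11

PV = C/r = 48075/0.135 = 356,111.1111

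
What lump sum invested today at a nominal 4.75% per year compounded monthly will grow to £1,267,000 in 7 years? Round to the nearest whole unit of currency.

£909,199

With 12 periods per year: i = 0.00395833, n = 84.
PV = 1,267,000 / (1 + 0.00395833)^84 = 1,267,000 / 1.393535 = 909,198.5724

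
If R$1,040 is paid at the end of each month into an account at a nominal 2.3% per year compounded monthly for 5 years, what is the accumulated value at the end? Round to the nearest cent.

R$66,062.59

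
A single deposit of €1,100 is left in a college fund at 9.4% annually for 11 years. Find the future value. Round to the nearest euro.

1,100 × (1+0.094)^11 = 1,100 × 2.686523 = 2,955.1752

€2,955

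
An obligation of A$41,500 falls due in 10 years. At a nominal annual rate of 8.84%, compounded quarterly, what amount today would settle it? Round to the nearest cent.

Periodic rate i = 0.0884/4 = 0.0221; n = 10 × 4 = 40 periods.
Discount factor = (1+0.0221)^(−40) = 0.417123; PV = 41,500 × 0.417123 = 17,310.6177

A$17,310.62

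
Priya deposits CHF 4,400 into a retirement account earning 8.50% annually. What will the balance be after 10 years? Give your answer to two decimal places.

4,400 × (1+0.085)^10 = 4,400 × 2.260983 = 9,948.3271

CHF 9,948.33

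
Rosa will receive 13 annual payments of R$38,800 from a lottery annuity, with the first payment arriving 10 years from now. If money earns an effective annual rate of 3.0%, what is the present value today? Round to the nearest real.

PV at t=9 (ordinary 13-year annuity): 38800 × a(13|0.03) = 38800 × 10.634955 = 412,636.2669
PV₀ = 412,636.2669 / (1+0.03)^9 = 412,636.2669 / 1.304773 = 316,251.3394

R$316,251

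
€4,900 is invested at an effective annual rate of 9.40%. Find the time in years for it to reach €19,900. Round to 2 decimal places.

15.60 years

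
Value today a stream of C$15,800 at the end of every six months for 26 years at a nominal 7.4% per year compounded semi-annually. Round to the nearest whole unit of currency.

C$362,468

i = 0.074/2 = 0.037 per half-year; n = 26·2 = 52.
Annuity factor a(52|0.037) = 22.940984; PV = 15800 × 22.940984 = 362,467.5460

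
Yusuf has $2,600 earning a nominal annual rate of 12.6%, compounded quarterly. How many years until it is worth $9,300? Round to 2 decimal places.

10.27 years

Periodic rate i = 0.126/4 = 0.0315.
(1+i)^n = 9300/2600 = 3.57692, so n = ln 3.57692 / ln 1.0315 = 41.0944 quarters
= 41.0944/4 years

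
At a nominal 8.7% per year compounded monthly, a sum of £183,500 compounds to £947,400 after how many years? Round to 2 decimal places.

18.94 years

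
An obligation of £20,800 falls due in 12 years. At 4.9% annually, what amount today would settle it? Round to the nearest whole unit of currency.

Discount factor = (1+0.049)^(−12) = 0.563241; PV = 20,800 × 0.563241 = 11,715.4096

£11,715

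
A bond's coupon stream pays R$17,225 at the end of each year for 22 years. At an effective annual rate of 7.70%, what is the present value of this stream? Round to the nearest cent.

Annuity factor a(22|0.077) = 10.447422; PV = 17225 × 10.447422 = 179,956.8414

R$179,956.84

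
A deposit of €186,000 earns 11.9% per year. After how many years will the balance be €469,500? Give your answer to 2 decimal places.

n = ln(469500/186000) / ln(1+0.119) = ln(2.52419) / 0.112435 = 8.2351 years

8.24 years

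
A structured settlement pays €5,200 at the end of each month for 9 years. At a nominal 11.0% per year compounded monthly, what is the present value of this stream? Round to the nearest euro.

With 12 periods per year: i = 0.00916667, n = 108.
Annuity factor a(108|0.00916667) = 68.372043; PV = 5200 × 68.372043 = 355,534.6241

€355,535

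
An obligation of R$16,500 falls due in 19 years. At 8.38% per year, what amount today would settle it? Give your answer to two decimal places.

PV = 16,500 / (1 + 0.0838)^19 = 16,500 / 4.613535 = 3,576.4335

R$3,576.43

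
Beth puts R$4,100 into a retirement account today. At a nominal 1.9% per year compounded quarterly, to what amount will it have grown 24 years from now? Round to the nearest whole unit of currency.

i = 0.019/4 = 0.00475 per quarter; n = 24·4 = 96.
FV = 4,100 × (1 + 0.00475)^96 = 6,461.7966

R$6,462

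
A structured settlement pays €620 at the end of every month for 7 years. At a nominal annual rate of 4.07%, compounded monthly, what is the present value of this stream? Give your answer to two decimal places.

With 12 periods per year: i = 0.00339167, n = 84.
Annuity factor a(84|0.00339167) = 72.987098; PV = 620 × 72.987098 = 45,252.0005

€45,252.00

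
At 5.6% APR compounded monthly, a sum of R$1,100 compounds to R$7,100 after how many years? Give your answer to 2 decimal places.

Periodic rate i = 0.056/12 = 0.00466667.
(1+i)^n = 7100/1100 = 6.45455, so n = ln 6.45455 / ln 1.00467 = 400.5284 months
= 400.5284/12 years

33.38 years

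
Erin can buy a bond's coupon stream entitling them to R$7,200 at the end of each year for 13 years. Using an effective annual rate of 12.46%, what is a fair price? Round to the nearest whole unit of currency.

PV = PMT · [1 − (1+i)^(−n)] / i = 7200 · 6.281841 = 45,229.2552

R$45,229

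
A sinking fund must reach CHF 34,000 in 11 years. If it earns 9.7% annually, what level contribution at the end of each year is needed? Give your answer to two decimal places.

CHF 1,864.67

FV-annuity factor = 18.233824; PMT = 34000 / 18.233824 = 1,864.6665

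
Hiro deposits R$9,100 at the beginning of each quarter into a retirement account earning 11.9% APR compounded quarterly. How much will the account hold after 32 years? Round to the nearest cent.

R$13,111,328.67

Periodic rate i = 0.119/4 = 0.02975; n = 32 × 4 = 128 periods.
FV = 9100 × [(1+0.02975)^128 − 1] / 0.02975 × (1+i) = 9100 × 1440.805348 = 13,111,328.6654
(Beginning-of-period payments → annuity-due factor ×(1+i).)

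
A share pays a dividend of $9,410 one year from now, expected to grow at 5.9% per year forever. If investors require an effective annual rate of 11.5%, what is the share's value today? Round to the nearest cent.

PV = PMT / (i − g) = 9410 / (0.115 − 0.059) = 9410 / 0.056000 = 168,035.7143

$168,035.71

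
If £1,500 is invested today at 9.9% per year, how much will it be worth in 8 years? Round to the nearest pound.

£3,192

1,500 × (1+0.099)^8 = 1,500 × 2.128049 = 3,192.0729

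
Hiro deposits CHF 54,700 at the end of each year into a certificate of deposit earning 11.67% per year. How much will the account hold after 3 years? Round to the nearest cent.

CHF 183,995.42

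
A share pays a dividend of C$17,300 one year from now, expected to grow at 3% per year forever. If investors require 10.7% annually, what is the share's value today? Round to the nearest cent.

C$224,675.32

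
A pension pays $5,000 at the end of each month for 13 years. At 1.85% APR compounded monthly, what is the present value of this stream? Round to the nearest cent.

$692,820.76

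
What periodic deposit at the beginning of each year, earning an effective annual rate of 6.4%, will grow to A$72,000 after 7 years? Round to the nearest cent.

A$7,963.99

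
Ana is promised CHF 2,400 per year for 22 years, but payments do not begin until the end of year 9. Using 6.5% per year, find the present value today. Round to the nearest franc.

Value one period before first payment (t=8): 2400 × [1 − (1+0.065)^(−22)] / 0.065 = 2400 × 11.535196 = 27,684.4695
Discount back 8 years: 27,684.4695 × (1+0.065)^(−8) = 27,684.4695 × 0.604231 = 16,727.8199

CHF 16,728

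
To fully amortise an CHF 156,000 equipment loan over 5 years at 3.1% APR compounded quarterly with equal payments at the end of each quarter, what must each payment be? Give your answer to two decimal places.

CHF 8,450.24

i = 0.031/4 = 0.00775 per quarter; n = 5·4 = 20.
PMT = 156000 / ( [1 − (1+0.00775)^(−20)] / 0.00775 ) = 156000 / 18.461023 = 8,450.2360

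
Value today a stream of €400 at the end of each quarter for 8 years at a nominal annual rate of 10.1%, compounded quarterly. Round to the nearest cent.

€8,709.02

Periodic rate i = 0.101/4 = 0.02525; n = 8 × 4 = 32 periods.
PV = PMT · [1 − (1+i)^(−n)] / i = 400 · 21.772549 = 8,709.0196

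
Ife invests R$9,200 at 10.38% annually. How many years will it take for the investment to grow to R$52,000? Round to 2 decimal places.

n = ln(52000/9200) / ln(1+0.1038) = ln(5.65217) / 0.098759 = 17.5381 years

17.54 years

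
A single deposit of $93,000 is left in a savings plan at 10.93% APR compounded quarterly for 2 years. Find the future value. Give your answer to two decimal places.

$115,384.06

i = 0.1093/4 = 0.027325 per quarter; n = 2·4 = 8.
FV = PV·(1+i)^n = 93,000 × 1.240689 = 115,384.0565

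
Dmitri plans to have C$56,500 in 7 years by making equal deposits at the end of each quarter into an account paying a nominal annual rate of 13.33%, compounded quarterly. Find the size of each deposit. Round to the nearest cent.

Periodic rate i = 0.1333/4 = 0.033325; n = 7 × 4 = 28 periods.
FV-annuity factor = 45.131266; PMT = 56500 / 45.131266 = 1,251.9037

C$1,251.90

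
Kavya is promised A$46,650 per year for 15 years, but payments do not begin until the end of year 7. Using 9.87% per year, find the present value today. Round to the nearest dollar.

A$203,220

PV at t=6 (ordinary 15-year annuity): 46650 × a(15|0.0987) = 46650 × 7.662855 = 357,472.1862
Discount back 6 years: 357,472.1862 × (1+0.0987)^(−6) = 357,472.1862 × 0.568493 = 203,220.4970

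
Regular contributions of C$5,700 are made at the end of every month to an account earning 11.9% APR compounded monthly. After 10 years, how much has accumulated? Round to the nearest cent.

Periodic rate i = 0.119/12 = 0.00991667; n = 10 × 12 = 120 periods.
FV = 5700 × [(1+0.00991667)^120 − 1] / 0.00991667 = 5700 × 228.692743 = 1,303,548.6326

C$1,303,548.63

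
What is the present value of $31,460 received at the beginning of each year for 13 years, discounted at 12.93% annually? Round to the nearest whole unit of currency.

$218,218

PV = PMT · [1 − (1+i)^(−n)] / i × (1+i) = 31460 · 6.936367 = 218,218.0941
(annuity-due: payments at period start, so ×(1+i).)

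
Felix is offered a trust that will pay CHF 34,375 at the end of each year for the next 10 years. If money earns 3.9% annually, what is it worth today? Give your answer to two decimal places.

CHF 280,205.20

PV = 34375 × [1 − (1+0.039)^(−10)] / 0.039 = 34375 × 8.151424 = 280,205.2004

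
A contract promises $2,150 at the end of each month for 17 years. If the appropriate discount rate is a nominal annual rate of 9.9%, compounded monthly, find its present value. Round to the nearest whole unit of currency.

Periodic rate i = 0.099/12 = 0.00825; n = 17 × 12 = 204 periods.
Annuity factor a(204|0.00825) = 98.532960; PV = 2150 × 98.532960 = 211,845.8635

$211,846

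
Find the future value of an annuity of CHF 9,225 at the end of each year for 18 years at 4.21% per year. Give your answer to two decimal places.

FV = 9225 × [(1+0.0421)^18 − 1] / 0.0421 = 9225 × 26.145478 = 241,192.0346

CHF 241,192.03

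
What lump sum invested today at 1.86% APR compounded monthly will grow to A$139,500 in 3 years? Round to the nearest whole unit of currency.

i = 0.0186/12 = 0.00155 per month; n = 3·12 = 36.
PV = FV·(1+i)^(−n) = 139,500 × 0.945769 = 131,934.7921

A$131,935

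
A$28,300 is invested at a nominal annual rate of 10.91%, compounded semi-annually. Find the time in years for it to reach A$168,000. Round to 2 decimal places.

16.77 years

Periodic rate i = 0.1091/2 = 0.05455.
(1+i)^n = 168000/28300 = 5.93640, so n = ln 5.93640 / ln 1.05455 = 33.5335 half-years
= 33.5335/2 years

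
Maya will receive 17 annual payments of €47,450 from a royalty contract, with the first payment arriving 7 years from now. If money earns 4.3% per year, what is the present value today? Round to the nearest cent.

PV at t=6 (ordinary 17-year annuity): 47450 × a(17|0.043) = 47450 × 11.887441 = 564,059.0898
Discount back 6 years: 564,059.0898 × (1+0.043)^(−6) = 564,059.0898 × 0.776773 = 438,145.8996

€438,145.90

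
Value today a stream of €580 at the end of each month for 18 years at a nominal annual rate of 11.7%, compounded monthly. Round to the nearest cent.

€52,171.93

i = 0.117/12 = 0.00975 per month; n = 18·12 = 216.
Annuity factor a(216|0.00975) = 89.951601; PV = 580 × 89.951601 = 52,171.9287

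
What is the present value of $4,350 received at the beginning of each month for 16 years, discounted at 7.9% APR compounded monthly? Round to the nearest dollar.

$476,422

Periodic rate i = 0.079/12 = 0.00658333; n = 16 × 12 = 192 periods.
PV = 4350 × [1 − (1+0.00658333)^(−192)] / 0.00658333 × (1+i) = 4350 × 109.522212 = 476,421.6224
(annuity-due: payments at period start, so ×(1+i).)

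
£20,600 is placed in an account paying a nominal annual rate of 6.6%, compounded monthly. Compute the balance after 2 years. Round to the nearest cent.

With 12 periods per year: i = 0.0055, n = 24.
FV = PV·(1+i)^n = 20,600 × 1.140696 = 23,498.3311

£23,498.33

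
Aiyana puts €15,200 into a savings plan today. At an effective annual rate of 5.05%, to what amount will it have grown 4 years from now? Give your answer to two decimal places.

€18,510.91

15,200 × (1+0.0505)^4 = 15,200 × 1.217823 = 18,510.9119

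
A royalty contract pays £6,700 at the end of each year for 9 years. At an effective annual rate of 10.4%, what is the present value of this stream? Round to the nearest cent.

£37,979.52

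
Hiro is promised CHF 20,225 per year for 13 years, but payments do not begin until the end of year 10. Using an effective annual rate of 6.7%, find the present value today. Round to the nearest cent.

CHF 95,920.46

Value one period before first payment (t=9): 20225 × [1 − (1+0.067)^(−13)] / 0.067 = 20225 × 8.501636 = 171,945.5929
Discount back 9 years: 171,945.5929 × (1+0.067)^(−9) = 171,945.5929 × 0.557854 = 95,920.4647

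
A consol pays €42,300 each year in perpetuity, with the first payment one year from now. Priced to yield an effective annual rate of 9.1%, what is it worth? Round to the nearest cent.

PV = PMT / i = 42300 / 0.091 = 464,835.1648

€464,835.16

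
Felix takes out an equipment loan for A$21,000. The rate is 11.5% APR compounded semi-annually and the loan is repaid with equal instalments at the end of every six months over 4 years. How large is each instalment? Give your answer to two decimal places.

A$3,348.37

With 2 periods per year: i = 0.0575, n = 8.
PMT = 21000 / ( [1 − (1+0.0575)^(−8)] / 0.0575 ) = 21000 / 6.271705 = 3,348.3719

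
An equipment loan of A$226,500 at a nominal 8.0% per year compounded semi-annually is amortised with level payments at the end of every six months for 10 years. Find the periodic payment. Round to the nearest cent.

A$16,666.27

Periodic rate i = 0.08/2 = 0.04; n = 10 × 2 = 20 periods.
Annuity-PV factor = 13.590326; PMT = 226500 / 13.590326 = 16,666.2664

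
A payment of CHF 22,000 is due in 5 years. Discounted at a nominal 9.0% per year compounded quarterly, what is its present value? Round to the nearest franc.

With 4 periods per year: i = 0.0225, n = 20.
Discount factor = (1+0.0225)^(−20) = 0.640816; PV = 22,000 × 0.640816 = 14,097.9624

CHF 14,098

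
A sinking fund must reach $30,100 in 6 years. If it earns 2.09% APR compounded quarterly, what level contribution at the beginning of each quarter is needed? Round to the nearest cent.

$1,174.31

Periodic rate i = 0.0209/4 = 0.005225; n = 6 × 4 = 24 periods.
PMT = 30100 / ( [(1+0.005225)^24 − 1] / 0.005225 × (1+i) ) = 30100 / 25.632136 = 1,174.3071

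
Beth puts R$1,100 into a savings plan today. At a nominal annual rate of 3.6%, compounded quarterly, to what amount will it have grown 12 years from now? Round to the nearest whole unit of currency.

Periodic rate i = 0.036/4 = 0.009; n = 12 × 4 = 48 periods.
FV = 1,100 × (1 + 0.009)^48 = 1,691.0976

R$1,691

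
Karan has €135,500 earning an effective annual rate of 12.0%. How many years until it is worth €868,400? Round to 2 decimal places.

16.39 years

n = ln(868400/135500) / ln(1+0.12) = ln(6.40886) / 0.113329 = 16.3920 years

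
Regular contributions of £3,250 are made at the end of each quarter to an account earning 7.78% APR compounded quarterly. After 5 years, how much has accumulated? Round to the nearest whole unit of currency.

With 4 periods per year: i = 0.01945, n = 20.
Accumulation factor s(20|0.01945) = 24.164745; FV = 3250 × 24.164745 = 78,535.4223

£78,535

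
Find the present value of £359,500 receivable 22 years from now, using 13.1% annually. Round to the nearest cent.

£23,961.92

Discount factor = (1+0.131)^(−22) = 0.066653; PV = 359,500 × 0.066653 = 23,961.9185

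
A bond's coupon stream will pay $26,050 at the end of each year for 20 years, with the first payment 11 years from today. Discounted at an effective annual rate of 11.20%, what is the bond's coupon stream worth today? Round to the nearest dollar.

$70,827

PV at t=10 (ordinary 20-year annuity): 26050 × a(20|0.112) = 26050 × 7.860289 = 204,760.5190
Discount back 10 years: 204,760.5190 × (1+0.112)^(−10) = 204,760.5190 × 0.345901 = 70,826.9188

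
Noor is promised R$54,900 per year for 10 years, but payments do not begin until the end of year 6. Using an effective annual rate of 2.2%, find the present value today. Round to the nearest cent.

PV at t=5 (ordinary 10-year annuity): 54900 × a(10|0.022) = 54900 × 8.889311 = 488,023.1797
Discount back 5 years: 488,023.1797 × (1+0.022)^(−5) = 488,023.1797 × 0.896903 = 437,709.4986

R$437,709.50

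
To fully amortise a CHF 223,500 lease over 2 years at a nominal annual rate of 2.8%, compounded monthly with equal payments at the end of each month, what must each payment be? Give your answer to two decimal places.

Periodic rate i = 0.028/12 = 0.00233333; n = 2 × 12 = 24 periods.
Annuity-PV factor = 23.313935; PMT = 223500 / 23.313935 = 9,586.5411

CHF 9,586.54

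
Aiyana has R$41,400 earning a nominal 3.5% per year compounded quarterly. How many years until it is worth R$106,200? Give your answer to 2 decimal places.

27.03 years

Periodic rate i = 0.035/4 = 0.00875.
(1+i)^n = 106200/41400 = 2.56522, so n = ln 2.56522 / ln 1.00875 = 108.1324 quarters
= 108.1324/4 years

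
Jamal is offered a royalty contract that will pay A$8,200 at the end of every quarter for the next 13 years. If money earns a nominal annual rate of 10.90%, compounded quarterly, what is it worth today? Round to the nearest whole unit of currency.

A$226,566

Periodic rate i = 0.109/4 = 0.02725; n = 13 × 4 = 52 periods.
Annuity factor a(52|0.02725) = 27.630037; PV = 8200 × 27.630037 = 226,566.3053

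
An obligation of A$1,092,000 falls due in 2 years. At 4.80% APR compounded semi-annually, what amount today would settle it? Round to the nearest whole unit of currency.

A$993,168

i = 0.048/2 = 0.024 per half-year; n = 2·2 = 4.
PV = FV·(1+i)^(−n) = 1,092,000 × 0.909495 = 993,168.2143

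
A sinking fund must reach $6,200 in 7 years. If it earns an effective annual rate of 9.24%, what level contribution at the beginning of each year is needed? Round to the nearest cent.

$612.36

FV-annuity factor × (1+i) = 10.124812; PMT = 6200 / 10.124812 = 612.3570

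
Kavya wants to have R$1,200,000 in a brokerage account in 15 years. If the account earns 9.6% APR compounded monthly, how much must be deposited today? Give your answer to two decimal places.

R$285,946.95

Periodic rate i = 0.096/12 = 0.008; n = 15 × 12 = 180 periods.
PV = 1,200,000 / (1 + 0.008)^180 = 1,200,000 / 4.196583 = 285,946.9485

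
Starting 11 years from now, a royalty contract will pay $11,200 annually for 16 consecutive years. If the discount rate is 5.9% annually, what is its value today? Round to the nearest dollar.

$64,242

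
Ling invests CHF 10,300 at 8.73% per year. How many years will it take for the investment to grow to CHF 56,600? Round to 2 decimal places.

20.36 years

n = ln(56600/10300) / ln(1+0.0873) = ln(5.49515) / 0.083698 = 20.3574 years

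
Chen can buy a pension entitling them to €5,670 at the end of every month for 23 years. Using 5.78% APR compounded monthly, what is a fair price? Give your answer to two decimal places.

€864,647.26

Periodic rate i = 0.0578/12 = 0.00481667; n = 23 × 12 = 276 periods.
Annuity factor a(276|0.00481667) = 152.495107; PV = 5670 × 152.495107 = 864,647.2556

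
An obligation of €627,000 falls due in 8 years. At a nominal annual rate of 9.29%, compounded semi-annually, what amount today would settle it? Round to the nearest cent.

Periodic rate i = 0.0929/2 = 0.04645; n = 8 × 2 = 16 periods.
PV = 627,000 / (1 + 0.04645)^16 = 627,000 / 2.067739 = 303,229.7610

€303,229.76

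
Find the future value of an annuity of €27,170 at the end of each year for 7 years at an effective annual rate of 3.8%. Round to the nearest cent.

€213,298.22

FV = 27170 × [(1+0.038)^7 − 1] / 0.038 = 27170 × 7.850505 = 213,298.2172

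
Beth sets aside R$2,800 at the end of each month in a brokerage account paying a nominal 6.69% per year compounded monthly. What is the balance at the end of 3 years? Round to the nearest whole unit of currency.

R$111,285

i = 0.0669/12 = 0.005575 per month; n = 3·12 = 36.
FV = 2800 × [(1+0.005575)^36 − 1] / 0.005575 = 2800 × 39.744747 = 111,285.2925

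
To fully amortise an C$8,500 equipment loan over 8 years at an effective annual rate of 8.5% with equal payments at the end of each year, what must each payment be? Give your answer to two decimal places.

C$1,507.31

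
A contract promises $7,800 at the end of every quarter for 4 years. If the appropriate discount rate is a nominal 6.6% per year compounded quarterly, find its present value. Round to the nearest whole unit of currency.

With 4 periods per year: i = 0.0165, n = 16.
Annuity factor a(16|0.0165) = 13.961831; PV = 7800 × 13.961831 = 108,902.2787

$108,902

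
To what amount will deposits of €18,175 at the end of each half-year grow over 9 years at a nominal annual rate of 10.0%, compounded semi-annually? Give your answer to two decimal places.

Periodic rate i = 0.1/2 = 0.05; n = 9 × 2 = 18 periods.
FV = 18175 × [(1+0.05)^18 − 1] / 0.05 = 18175 × 28.132385 = 511,306.0914

€511,306.09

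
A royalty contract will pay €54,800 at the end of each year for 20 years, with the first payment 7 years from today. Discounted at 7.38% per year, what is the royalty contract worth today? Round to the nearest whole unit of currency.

€367,773

PV at t=6 (ordinary 20-year annuity): 54800 × a(20|0.0738) = 54800 × 10.288198 = 563,793.2463
Discount back 6 years: 563,793.2463 × (1+0.0738)^(−6) = 563,793.2463 × 0.652318 = 367,772.6858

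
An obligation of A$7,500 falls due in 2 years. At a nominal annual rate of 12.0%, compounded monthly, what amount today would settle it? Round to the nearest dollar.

Periodic rate i = 0.12/12 = 0.01; n = 2 × 12 = 24 periods.
Discount factor = (1+0.01)^(−24) = 0.787566; PV = 7,500 × 0.787566 = 5,906.7460

A$5,907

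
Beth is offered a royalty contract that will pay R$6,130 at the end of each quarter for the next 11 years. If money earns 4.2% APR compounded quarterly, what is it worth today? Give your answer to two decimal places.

R$215,109.48

i = 0.042/4 = 0.0105 per quarter; n = 11·4 = 44.
PV = PMT · [1 − (1+i)^(−n)] / i = 6130 · 35.091269 = 215,109.4793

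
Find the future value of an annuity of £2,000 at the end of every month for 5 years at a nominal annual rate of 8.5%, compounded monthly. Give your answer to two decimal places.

£148,884.87

With 12 periods per year: i = 0.00708333, n = 60.
FV = PMT · [(1+i)^n − 1] / i = 2000 · 74.442437 = 148,884.8747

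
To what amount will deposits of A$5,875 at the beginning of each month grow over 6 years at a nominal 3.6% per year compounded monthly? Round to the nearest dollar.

A$472,787

i = 0.036/12 = 0.003 per month; n = 6·12 = 72.
FV = PMT · [(1+i)^n − 1] / i × (1+i) = 5875 · 80.474411 = 472,787.1637
(annuity-due: payments at period start, so ×(1+i).)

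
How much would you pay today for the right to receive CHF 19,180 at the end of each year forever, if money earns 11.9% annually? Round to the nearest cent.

PV = C/r = 19180/0.119 = 161,176.4706

CHF 161,176.47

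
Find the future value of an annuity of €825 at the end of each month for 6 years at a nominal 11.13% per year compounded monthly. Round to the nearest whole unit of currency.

€83,963

i = 0.1113/12 = 0.009275 per month; n = 6·12 = 72.
Accumulation factor s(72|0.009275) = 101.773608; FV = 825 × 101.773608 = 83,963.2264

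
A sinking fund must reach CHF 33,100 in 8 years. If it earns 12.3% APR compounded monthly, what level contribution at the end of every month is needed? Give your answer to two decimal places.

Periodic rate i = 0.123/12 = 0.01025; n = 8 × 12 = 96 periods.
FV-annuity factor = 162.123872; PMT = 33100 / 162.123872 = 204.1649

CHF 204.16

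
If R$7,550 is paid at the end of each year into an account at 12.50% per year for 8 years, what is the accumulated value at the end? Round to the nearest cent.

FV = PMT · [(1+i)^n − 1] / i = 7550 · 12.526276 = 94,573.3846

R$94,573.38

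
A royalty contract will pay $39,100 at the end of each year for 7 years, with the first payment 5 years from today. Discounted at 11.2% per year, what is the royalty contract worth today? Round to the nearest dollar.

$119,724

Value one period before first payment (t=4): 39100 × [1 − (1+0.112)^(−7)] / 0.112 = 39100 × 4.681902 = 183,062.3640
Discount back 4 years: 183,062.3640 × (1+0.112)^(−4) = 183,062.3640 × 0.654005 = 119,723.6414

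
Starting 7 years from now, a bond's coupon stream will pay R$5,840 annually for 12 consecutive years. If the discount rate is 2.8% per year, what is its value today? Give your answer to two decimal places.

R$49,848.45

Value one period before first payment (t=6): 5840 × [1 − (1+0.028)^(−12)] / 0.028 = 5840 × 10.073898 = 58,831.5627
PV₀ = 58,831.5627 / (1+0.028)^6 = 58,831.5627 / 1.180208 = 49,848.4543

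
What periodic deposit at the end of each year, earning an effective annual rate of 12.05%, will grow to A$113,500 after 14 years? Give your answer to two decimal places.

PMT = 113500 / ( [(1+0.1205)^14 − 1] / 0.1205 ) = 113500 / 32.512411 = 3,490.9746

A$3,490.97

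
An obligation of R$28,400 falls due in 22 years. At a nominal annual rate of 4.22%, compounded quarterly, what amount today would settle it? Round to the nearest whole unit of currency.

i = 0.0422/4 = 0.01055 per quarter; n = 22·4 = 88.
PV = 28,400 / (1 + 0.01055)^88 = 28,400 / 2.518181 = 11,277.9815

R$11,278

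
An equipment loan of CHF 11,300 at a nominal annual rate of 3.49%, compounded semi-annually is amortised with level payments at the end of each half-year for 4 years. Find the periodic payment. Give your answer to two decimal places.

CHF 1,525.65

With 2 periods per year: i = 0.01745, n = 8.
PMT = 11300 / ( [1 − (1+0.01745)^(−8)] / 0.01745 ) = 11300 / 7.406658 = 1,525.6544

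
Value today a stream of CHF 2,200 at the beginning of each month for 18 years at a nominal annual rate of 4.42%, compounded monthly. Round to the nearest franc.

Periodic rate i = 0.0442/12 = 0.00368333; n = 18 × 12 = 216 periods.
PV = 2200 × [1 − (1+0.00368333)^(−216)] / 0.00368333 × (1+i) = 2200 × 149.334318 = 328,535.4996
Payments are at the start of each period, so multiply by (1+i).

CHF 328,535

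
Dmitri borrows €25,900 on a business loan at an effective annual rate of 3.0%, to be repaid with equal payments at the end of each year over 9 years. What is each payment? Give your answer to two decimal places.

Annuity-PV factor = 7.786109; PMT = 25900 / 7.786109 = 3,326.4369

€3,326.44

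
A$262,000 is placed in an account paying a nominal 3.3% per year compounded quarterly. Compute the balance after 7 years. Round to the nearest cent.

A$329,770.46

i = 0.033/4 = 0.00825 per quarter; n = 7·4 = 28.
FV = 262,000 × (1 + 0.00825)^28 = 329,770.4602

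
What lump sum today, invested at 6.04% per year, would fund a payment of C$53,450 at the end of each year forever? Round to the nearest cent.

PV = C/r = 53450/0.0604 = 884,933.7748

C$884,933.77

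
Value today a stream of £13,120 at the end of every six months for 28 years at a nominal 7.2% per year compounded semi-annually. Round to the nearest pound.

Periodic rate i = 0.072/2 = 0.036; n = 28 × 2 = 56 periods.
Annuity factor a(56|0.036) = 23.944669; PV = 13120 × 23.944669 = 314,154.0512

£314,154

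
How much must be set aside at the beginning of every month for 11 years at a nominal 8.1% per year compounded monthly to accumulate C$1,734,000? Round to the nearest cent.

C$8,128.50

With 12 periods per year: i = 0.00675, n = 132.
PMT = 1.734e+06 / ( [(1+0.00675)^132 − 1] / 0.00675 × (1+i) ) = 1.734e+06 / 213.323563 = 8,128.4973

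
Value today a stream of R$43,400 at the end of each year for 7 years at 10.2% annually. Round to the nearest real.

R$209,905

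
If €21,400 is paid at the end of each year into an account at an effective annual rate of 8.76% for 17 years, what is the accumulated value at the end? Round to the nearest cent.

€774,031.93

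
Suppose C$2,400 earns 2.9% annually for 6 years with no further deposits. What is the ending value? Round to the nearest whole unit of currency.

C$2,849

FV = 2,400 × (1 + 0.029)^6 = 2,849.0724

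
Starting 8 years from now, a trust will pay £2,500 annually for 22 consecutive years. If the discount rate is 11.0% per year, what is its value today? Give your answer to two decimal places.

Value one period before first payment (t=7): 2500 × [1 − (1+0.11)^(−22)] / 0.11 = 2500 × 8.175739 = 20,439.3477
PV₀ = 20,439.3477 / (1+0.11)^7 = 20,439.3477 / 2.076160 = 9,844.7837

£9,844.78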